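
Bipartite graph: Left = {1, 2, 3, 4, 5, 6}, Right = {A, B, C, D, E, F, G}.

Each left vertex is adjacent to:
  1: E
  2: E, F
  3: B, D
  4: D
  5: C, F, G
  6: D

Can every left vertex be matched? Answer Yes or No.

The set {4, 6} has only 1 neighbour ({D}), so by Hall's theorem at most 5 of the 6 left vertices can be matched.
Hence no matching covers every left vertex.

No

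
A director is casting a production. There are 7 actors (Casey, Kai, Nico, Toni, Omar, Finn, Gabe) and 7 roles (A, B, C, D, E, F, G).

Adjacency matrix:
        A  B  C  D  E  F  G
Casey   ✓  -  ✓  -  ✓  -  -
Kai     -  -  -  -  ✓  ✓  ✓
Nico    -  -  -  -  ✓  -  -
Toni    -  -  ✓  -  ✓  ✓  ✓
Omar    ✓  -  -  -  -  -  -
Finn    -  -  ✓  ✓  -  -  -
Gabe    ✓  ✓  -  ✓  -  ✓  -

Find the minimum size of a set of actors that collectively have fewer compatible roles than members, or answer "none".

none

A matching saturating every actor exists, for instance Casey→C, Kai→F, Nico→E, Toni→G, Omar→A, Finn→D, Gabe→B.
By Hall's marriage theorem, this means |N(S)| ≥ |S| for every subset S, so no violating subset exists.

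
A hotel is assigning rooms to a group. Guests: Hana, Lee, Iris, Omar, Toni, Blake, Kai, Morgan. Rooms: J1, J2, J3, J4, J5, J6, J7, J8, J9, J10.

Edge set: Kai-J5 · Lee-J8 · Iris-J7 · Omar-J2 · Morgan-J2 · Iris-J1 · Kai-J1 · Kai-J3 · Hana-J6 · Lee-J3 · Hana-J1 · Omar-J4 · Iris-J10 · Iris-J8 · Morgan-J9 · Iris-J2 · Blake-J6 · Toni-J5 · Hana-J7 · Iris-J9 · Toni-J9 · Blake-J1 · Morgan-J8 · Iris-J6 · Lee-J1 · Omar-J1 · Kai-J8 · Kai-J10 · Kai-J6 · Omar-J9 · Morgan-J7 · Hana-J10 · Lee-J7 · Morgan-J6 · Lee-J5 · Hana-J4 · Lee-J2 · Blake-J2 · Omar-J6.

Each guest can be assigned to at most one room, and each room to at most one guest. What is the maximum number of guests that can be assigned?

A valid assignment of size 8: Hana→J7, Lee→J2, Iris→J8, Omar→J9, Toni→J5, Blake→J1, Kai→J10, Morgan→J6.
All 8 guests are matched, so no larger matching exists.

8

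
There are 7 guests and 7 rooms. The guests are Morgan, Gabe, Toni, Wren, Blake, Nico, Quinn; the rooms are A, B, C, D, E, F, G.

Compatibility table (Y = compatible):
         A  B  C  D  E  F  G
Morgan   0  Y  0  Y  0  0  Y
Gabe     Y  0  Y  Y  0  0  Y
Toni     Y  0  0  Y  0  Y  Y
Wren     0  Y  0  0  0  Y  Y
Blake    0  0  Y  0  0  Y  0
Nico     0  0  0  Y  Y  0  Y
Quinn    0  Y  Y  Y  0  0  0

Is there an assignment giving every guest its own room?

Yes

One maximum matching: Morgan→D, Gabe→G, Toni→A, Wren→F, Blake→C, Nico→E, Quinn→B.
All 7 guests are covered.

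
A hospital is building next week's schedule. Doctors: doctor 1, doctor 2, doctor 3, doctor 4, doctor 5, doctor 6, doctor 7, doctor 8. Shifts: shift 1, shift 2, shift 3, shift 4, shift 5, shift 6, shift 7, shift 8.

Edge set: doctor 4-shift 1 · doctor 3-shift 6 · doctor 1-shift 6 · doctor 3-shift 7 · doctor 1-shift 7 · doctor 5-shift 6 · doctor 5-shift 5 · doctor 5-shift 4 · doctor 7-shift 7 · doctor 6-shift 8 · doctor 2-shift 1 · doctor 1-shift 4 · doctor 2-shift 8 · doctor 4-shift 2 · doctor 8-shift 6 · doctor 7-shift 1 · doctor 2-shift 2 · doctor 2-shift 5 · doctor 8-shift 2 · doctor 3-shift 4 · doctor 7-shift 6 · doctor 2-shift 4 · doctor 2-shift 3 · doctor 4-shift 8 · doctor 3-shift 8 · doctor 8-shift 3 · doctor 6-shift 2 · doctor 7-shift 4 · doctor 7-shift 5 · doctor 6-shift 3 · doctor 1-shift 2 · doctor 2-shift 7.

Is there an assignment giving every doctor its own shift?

Yes

One maximum matching: doctor 1–shift 2, doctor 2–shift 8, doctor 3–shift 4, doctor 4–shift 1, doctor 5–shift 5, doctor 6–shift 3, doctor 7–shift 7, doctor 8–shift 6.
All 8 doctors are covered.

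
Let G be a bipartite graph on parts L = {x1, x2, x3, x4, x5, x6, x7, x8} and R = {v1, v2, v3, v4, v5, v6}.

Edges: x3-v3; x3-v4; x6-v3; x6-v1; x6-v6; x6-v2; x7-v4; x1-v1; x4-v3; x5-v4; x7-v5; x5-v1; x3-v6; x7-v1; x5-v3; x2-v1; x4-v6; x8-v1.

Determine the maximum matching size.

6

For example, pair x1–v1, x3–v6, x4–v3, x5–v4, x6–v2, x7–v5.
The set {x1, x2, x8} has only 1 neighbour ({v1}), so by Hall's theorem at most 6 of the 8 left vertices can be matched.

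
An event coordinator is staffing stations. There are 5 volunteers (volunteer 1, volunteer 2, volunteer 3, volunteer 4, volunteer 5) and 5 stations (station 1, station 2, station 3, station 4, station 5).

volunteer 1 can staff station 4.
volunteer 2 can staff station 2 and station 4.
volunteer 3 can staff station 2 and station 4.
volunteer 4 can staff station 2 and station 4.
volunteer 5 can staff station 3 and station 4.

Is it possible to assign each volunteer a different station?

The set {volunteer 1, volunteer 2, volunteer 3, volunteer 4} has only 2 neighbours ({station 2, station 4}), so by Hall's theorem at most 3 of the 5 volunteers can be matched.
Hence no matching covers every volunteer.

No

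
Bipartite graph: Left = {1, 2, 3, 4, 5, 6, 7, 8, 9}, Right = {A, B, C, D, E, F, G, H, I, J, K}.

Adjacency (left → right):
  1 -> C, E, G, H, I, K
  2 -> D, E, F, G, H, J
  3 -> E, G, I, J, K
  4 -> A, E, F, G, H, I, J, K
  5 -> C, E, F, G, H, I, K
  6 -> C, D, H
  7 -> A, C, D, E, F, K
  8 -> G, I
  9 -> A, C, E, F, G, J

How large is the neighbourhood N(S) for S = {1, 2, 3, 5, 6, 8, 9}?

10

The union of neighbours of {1, 2, 3, 5, 6, 8, 9} is {A, C, D, E, F, G, H, I, J, K}, which has 10 elements.
Since |N(S)| = 10 ≥ |S| = 7, Hall's condition holds for this subset.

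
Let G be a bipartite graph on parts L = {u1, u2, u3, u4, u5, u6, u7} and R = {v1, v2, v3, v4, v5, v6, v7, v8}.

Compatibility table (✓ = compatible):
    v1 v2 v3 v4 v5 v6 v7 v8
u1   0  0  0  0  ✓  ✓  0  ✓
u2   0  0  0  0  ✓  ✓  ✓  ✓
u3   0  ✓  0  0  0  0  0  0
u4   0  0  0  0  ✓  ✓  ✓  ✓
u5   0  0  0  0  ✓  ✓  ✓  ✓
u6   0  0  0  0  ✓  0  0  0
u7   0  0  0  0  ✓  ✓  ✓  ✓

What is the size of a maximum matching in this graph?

5

One maximum matching: u1–v5, u2–v8, u3–v2, u4–v7, u5–v6.
The set {u1, u2, u4, u5, u6, u7} has only 4 neighbours ({v5, v6, v7, v8}), so by Hall's theorem at most 5 of the 7 left vertices can be matched.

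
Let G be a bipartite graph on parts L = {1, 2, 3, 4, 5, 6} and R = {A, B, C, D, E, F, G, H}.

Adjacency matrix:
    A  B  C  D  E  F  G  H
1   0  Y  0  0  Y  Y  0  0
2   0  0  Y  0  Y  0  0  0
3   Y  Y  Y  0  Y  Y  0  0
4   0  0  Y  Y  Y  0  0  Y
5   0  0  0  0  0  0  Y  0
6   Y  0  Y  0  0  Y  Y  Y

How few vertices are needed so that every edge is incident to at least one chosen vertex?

The 6 edges 1–B, 2–C, 3–E, 4–D, 5–G, 6–A form a matching, so any vertex cover needs at least 6 vertices (one per matched edge).
Conversely {1, 2, 3, 4, 5, 6} meets every edge and has exactly 6 vertices, so 6 is optimal.

6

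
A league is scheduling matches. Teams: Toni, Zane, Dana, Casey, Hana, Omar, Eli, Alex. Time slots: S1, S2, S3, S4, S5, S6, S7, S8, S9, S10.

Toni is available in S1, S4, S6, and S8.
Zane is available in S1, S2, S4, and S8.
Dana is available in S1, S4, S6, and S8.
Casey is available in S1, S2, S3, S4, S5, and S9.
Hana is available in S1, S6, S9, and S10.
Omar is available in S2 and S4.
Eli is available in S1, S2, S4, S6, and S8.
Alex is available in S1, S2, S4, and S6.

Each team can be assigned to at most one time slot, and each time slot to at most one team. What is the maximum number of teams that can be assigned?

A valid assignment of size 7: Toni→S6, Zane→S1, Dana→S8, Casey→S3, Hana→S10, Omar→S4, Eli→S2.
The set {Toni, Zane, Dana, Omar, Eli, Alex} has only 5 neighbours ({S1, S2, S4, S6, S8}), so by Hall's theorem at most 7 of the 8 teams can be matched.

7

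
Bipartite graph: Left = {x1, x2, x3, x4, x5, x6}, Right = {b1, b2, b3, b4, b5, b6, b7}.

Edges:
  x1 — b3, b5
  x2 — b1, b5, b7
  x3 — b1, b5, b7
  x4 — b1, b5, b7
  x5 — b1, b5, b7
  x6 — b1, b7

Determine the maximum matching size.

One maximum matching: x1-b3, x2-b1, x3-b7, x4-b5.
The set {x2, x3, x4, x5, x6} has only 3 neighbours ({b1, b5, b7}), so by Hall's theorem at most 4 of the 6 left vertices can be matched.

4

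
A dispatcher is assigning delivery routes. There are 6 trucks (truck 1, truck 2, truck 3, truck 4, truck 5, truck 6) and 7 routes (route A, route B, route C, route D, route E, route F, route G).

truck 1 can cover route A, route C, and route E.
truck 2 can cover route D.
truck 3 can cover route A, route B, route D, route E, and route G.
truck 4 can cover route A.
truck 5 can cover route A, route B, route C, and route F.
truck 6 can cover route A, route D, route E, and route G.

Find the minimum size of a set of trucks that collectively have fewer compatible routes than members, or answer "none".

A matching saturating every truck exists, for instance truck 1→route C, truck 2→route D, truck 3→route G, truck 4→route A, truck 5→route B, truck 6→route E.
By Hall's marriage theorem, this means |N(S)| ≥ |S| for every subset S, so no violating subset exists.

none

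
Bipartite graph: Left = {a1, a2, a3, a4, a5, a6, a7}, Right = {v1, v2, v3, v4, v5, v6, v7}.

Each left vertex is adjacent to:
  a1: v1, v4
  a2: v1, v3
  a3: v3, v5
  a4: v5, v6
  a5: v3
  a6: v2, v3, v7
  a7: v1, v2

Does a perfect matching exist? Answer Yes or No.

A valid assignment of size 7: a1-v4, a2-v1, a3-v5, a4-v6, a5-v3, a6-v7, a7-v2.
Every left vertex is matched, so this is a perfect matching.

Yes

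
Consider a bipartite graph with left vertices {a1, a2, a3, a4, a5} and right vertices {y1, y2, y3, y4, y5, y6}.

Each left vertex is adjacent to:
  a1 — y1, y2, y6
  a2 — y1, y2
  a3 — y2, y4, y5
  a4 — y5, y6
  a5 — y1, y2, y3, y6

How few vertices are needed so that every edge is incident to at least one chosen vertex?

{a1, a2, a3, a4, a5} is a vertex cover of size 5: every edge has an endpoint in this set.
No smaller cover exists because a1–y1, a2–y2, a3–y5, a4–y6, a5–y3 is a matching of size 5, and a cover must include an endpoint of each of these disjoint edges (König's theorem).

5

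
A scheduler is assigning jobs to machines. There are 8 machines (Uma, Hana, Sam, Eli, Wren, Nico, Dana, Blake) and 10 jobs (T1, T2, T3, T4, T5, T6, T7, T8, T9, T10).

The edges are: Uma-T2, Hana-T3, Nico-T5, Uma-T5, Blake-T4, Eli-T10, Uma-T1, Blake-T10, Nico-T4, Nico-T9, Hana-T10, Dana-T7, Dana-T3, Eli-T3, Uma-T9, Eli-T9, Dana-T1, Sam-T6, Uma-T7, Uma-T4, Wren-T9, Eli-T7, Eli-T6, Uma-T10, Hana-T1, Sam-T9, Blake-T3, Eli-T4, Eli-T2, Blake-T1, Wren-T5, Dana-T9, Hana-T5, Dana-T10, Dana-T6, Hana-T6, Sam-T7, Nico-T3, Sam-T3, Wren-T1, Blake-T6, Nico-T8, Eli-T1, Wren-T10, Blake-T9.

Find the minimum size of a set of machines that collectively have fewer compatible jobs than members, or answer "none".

A matching saturating every machine exists, for instance Uma→T5, Hana→T6, Sam→T9, Eli→T4, Wren→T1, Nico→T3, Dana→T7, Blake→T10.
By Hall's marriage theorem, this means |N(S)| ≥ |S| for every subset S, so no violating subset exists.

none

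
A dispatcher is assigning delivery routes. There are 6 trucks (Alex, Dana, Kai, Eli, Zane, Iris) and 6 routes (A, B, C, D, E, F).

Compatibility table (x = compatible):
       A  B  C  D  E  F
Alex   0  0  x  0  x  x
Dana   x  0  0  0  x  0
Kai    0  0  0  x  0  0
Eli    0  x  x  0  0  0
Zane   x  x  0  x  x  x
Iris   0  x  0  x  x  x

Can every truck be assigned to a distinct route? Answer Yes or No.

Yes

For example, pair Alex→E, Dana→A, Kai→D, Eli→C, Zane→F, Iris→B.
All 6 trucks are covered.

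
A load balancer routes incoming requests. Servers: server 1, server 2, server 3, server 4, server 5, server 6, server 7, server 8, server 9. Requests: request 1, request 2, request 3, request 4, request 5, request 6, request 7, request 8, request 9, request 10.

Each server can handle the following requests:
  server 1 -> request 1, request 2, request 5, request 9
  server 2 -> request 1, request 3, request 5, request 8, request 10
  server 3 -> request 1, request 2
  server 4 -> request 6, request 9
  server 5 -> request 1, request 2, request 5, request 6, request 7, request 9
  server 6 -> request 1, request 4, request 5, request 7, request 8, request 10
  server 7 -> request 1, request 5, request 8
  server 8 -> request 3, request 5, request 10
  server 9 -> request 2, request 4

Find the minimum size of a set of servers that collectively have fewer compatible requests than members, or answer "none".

A matching saturating every server exists, for instance server 1→request 5, server 2→request 10, server 3→request 2, server 4→request 9, server 5→request 6, server 6→request 7, server 7→request 8, server 8→request 3, server 9→request 4.
By Hall's marriage theorem, this means |N(S)| ≥ |S| for every subset S, so no violating subset exists.

none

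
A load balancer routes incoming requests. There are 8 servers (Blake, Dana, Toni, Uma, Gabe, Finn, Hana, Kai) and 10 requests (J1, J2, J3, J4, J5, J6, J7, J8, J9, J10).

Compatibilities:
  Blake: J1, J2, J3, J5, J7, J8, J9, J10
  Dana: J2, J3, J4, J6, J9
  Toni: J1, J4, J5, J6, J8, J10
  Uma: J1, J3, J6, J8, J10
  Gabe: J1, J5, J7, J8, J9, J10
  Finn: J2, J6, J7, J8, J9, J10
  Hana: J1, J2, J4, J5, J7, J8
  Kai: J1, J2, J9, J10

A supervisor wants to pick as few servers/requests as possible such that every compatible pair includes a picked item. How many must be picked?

8

A maximum matching has 8 edges (e.g. Blake–J2, Dana–J3, Toni–J8, Uma–J1, Gabe–J10, Finn–J6, Hana–J7, Kai–J9).
By König's theorem the minimum vertex cover has the same size. One such cover is {Blake, Dana, Toni, Uma, Gabe, Finn, Hana, Kai}.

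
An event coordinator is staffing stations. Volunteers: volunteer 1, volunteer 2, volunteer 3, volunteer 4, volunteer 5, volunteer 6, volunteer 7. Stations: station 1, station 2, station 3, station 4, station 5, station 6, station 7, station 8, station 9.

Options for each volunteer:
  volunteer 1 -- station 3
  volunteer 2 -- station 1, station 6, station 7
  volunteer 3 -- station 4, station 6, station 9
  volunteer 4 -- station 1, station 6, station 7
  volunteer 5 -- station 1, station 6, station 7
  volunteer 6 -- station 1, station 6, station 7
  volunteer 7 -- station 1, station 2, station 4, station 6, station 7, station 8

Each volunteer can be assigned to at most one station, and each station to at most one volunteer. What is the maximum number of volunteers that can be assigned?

6

One maximum matching: volunteer 1-station 3, volunteer 2-station 6, volunteer 3-station 4, volunteer 4-station 7, volunteer 5-station 1, volunteer 7-station 2.
The set {volunteer 2, volunteer 4, volunteer 5, volunteer 6} has only 3 neighbours ({station 1, station 6, station 7}), so by Hall's theorem at most 6 of the 7 volunteers can be matched.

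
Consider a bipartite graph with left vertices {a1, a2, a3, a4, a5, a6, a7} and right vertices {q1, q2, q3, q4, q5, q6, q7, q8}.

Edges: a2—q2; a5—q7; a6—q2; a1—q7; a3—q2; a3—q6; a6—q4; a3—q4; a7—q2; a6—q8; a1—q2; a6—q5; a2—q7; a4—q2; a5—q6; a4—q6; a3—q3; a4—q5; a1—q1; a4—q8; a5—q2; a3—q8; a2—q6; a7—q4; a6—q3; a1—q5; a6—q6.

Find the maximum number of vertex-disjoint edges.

One maximum matching: a1→q1, a2→q6, a3→q8, a4→q5, a5→q7, a6→q4, a7→q2.
This saturates every left vertex, so 7 is the maximum.

7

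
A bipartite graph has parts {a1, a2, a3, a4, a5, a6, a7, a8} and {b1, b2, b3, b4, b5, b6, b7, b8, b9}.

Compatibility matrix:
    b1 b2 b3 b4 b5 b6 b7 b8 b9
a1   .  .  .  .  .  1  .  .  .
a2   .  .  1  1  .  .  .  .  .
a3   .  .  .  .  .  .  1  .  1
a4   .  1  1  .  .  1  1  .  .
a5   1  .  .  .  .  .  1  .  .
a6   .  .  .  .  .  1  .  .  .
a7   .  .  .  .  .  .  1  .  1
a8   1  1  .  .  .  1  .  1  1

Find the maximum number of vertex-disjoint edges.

7

For example, pair a1-b6, a2-b4, a3-b9, a4-b3, a5-b1, a7-b7, a8-b2.
The set {a1, a6} has only 1 neighbour ({b6}), so by Hall's theorem at most 7 of the 8 left vertices can be matched.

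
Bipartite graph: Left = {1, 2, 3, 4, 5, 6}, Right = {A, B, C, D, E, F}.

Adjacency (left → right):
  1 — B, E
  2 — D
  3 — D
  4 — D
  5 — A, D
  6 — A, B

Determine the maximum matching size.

4

One maximum matching: 1→E, 2→D, 5→A, 6→B.
The set {2, 3, 4} has only 1 neighbour ({D}), so by Hall's theorem at most 4 of the 6 left vertices can be matched.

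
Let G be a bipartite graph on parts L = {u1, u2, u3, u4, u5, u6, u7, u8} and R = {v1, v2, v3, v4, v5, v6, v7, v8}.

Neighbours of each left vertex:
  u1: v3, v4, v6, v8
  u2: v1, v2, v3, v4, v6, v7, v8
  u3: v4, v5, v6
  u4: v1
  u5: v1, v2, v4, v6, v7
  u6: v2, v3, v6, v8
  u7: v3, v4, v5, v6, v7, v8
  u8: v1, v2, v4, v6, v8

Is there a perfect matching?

For example, pair u1-v4, u2-v3, u3-v5, u4-v1, u5-v7, u6-v6, u7-v8, u8-v2.
All 8 left vertices are covered.

Yes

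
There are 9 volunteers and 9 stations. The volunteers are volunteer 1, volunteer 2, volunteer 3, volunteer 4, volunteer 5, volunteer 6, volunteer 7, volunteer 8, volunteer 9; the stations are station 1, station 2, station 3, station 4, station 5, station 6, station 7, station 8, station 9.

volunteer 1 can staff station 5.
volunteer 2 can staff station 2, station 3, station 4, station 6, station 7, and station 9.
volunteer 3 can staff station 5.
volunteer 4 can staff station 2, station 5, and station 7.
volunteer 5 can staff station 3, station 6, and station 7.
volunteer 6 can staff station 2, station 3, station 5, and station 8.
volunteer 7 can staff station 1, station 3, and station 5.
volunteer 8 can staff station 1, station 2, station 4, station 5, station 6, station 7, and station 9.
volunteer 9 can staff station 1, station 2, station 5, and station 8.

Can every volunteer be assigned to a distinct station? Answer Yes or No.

No

The set {volunteer 1, volunteer 3} has only 1 neighbour ({station 5}), so by Hall's theorem at most 8 of the 9 volunteers can be matched.
Hence no matching covers every volunteer.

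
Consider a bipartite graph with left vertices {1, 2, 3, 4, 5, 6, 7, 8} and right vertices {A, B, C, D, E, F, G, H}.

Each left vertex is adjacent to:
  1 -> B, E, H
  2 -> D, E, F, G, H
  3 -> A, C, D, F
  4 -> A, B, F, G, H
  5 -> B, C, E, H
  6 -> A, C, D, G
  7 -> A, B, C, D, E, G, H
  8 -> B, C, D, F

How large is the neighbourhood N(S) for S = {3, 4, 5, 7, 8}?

The union of neighbours of {3, 4, 5, 7, 8} is {A, B, C, D, E, F, G, H}, which has 8 elements.
Since |N(S)| = 8 ≥ |S| = 5, Hall's condition holds for this subset.

8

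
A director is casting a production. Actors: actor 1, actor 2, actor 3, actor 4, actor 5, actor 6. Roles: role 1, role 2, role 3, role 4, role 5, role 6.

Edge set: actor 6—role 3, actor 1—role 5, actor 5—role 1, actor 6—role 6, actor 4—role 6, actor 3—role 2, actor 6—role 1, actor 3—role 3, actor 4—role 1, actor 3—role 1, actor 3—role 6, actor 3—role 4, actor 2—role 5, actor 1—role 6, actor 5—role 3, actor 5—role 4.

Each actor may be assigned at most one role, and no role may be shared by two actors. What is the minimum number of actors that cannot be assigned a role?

0

For example, pair actor 1-role 6, actor 2-role 5, actor 3-role 2, actor 4-role 1, actor 5-role 4, actor 6-role 3.
This saturates every actor, so 6 is the maximum.
That matches 6 of the 6, leaving 0 unmatched; no matching can do better.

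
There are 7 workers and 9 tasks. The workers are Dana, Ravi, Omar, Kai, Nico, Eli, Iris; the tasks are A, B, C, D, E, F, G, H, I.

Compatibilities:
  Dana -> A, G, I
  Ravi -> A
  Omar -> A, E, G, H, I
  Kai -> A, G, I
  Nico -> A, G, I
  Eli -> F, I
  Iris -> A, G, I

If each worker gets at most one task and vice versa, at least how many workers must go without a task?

For example, pair Dana→I, Ravi→A, Omar→E, Kai→G, Eli→F.
The set {Dana, Ravi, Kai, Nico, Iris} has only 3 neighbours ({A, G, I}), so by Hall's theorem at most 5 of the 7 workers can be matched.
That matches 5 of the 7, leaving 2 unmatched; no matching can do better.

2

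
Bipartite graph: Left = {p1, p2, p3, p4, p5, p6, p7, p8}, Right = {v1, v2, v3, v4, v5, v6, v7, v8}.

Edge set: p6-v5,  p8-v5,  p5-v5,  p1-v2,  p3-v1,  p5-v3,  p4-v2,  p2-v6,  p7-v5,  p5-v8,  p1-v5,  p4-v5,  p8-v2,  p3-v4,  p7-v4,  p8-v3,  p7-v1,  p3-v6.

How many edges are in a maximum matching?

7

For example, pair p1→v5, p2→v6, p3→v4, p4→v2, p5→v8, p7→v1, p8→v3.
The set {p1, p4, p6} has only 2 neighbours ({v2, v5}), so by Hall's theorem at most 7 of the 8 left vertices can be matched.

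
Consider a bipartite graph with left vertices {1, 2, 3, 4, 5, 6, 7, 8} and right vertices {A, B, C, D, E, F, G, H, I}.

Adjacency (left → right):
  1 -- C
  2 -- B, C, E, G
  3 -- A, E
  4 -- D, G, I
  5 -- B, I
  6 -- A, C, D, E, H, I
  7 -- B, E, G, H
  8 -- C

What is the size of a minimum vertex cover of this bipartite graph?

A maximum matching has 7 edges (e.g. 1–C, 2–E, 3–A, 4–G, 5–I, 6–H, 7–B).
By König's theorem the minimum vertex cover has the same size. One such cover is {2, 3, 4, 5, 6, 7, C}.

7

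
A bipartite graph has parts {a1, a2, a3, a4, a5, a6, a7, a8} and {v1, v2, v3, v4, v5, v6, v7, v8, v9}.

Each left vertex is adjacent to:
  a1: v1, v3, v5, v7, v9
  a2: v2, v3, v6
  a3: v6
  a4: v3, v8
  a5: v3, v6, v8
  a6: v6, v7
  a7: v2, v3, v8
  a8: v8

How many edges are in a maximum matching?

One maximum matching: a1–v1, a2–v2, a3–v6, a4–v8, a5–v3, a6–v7.
The set {a2, a3, a4, a5, a7, a8} has only 4 neighbours ({v2, v3, v6, v8}), so by Hall's theorem at most 6 of the 8 left vertices can be matched.

6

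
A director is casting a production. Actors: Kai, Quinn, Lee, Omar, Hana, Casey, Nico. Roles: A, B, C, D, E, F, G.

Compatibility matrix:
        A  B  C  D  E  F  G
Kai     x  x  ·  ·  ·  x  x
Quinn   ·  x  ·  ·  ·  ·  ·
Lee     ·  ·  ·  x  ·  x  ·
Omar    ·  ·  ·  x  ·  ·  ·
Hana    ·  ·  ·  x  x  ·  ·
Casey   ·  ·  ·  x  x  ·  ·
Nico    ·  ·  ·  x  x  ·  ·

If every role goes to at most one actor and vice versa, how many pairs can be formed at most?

One maximum matching: Kai-G, Quinn-B, Lee-F, Omar-D, Hana-E.
The set {Omar, Hana, Casey, Nico} has only 2 neighbours ({D, E}), so by Hall's theorem at most 5 of the 7 actors can be matched.

5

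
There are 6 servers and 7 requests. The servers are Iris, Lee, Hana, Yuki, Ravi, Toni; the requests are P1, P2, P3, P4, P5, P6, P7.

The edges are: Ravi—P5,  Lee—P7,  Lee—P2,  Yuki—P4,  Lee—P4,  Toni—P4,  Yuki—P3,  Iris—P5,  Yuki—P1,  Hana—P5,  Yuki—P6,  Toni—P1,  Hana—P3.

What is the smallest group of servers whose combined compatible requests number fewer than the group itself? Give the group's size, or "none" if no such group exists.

2

Take S = {Iris, Ravi}. Its neighbourhood is {P5}, so |N(S)| = 1 < |S| = 2.
No single vertex violates Hall's condition since each has at least one neighbour, so 2 is the minimum.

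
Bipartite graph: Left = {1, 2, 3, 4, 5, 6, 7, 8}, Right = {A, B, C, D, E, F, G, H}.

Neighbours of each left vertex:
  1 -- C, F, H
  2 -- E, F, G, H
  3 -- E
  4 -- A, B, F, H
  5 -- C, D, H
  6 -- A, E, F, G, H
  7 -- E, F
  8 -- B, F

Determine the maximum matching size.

8

For example, pair 1→C, 2→G, 3→E, 4→H, 5→D, 6→A, 7→F, 8→B.
This saturates every left vertex, so 8 is the maximum.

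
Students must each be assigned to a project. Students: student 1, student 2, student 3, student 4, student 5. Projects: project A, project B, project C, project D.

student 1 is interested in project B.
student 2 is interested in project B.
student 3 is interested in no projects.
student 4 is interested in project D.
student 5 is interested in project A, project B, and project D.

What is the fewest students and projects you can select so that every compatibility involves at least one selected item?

A maximum matching has 3 edges (e.g. student 1–project B, student 4–project D, student 5–project A).
By König's theorem the minimum vertex cover has the same size. One such cover is {student 4, student 5, project B}.

3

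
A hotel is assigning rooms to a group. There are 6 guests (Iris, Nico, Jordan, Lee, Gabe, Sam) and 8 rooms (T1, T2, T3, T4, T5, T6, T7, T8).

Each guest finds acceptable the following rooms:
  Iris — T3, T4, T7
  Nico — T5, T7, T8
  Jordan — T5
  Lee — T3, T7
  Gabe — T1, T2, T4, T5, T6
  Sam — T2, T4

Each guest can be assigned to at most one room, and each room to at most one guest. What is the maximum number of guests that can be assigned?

One maximum matching: Iris–T7, Nico–T8, Jordan–T5, Lee–T3, Gabe–T4, Sam–T2.
This saturates every guest, so 6 is the maximum.

6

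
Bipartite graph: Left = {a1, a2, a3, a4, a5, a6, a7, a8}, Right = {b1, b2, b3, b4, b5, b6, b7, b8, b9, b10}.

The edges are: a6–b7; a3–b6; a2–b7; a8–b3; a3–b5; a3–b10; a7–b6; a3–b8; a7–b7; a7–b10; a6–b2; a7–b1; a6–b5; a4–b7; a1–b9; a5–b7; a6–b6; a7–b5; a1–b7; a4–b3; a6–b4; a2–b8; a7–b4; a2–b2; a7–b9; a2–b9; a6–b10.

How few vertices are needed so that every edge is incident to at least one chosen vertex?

The 7 edges a1–b9, a2–b2, a3–b8, a4–b3, a5–b7, a6–b5, a7–b1 form a matching, so any vertex cover needs at least 7 vertices (one per matched edge).
Conversely {a1, a2, a3, a6, a7, b3, b7} meets every edge and has exactly 7 vertices, so 7 is optimal.

7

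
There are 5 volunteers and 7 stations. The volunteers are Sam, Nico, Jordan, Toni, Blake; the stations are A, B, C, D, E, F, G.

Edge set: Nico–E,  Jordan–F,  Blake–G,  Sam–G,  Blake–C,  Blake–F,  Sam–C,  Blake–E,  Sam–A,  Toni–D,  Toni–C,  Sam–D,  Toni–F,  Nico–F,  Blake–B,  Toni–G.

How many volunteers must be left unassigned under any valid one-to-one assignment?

0

A valid assignment of size 5: Sam-C, Nico-E, Jordan-F, Toni-D, Blake-G.
All 5 volunteers are matched, so no larger matching exists.
That matches 5 of the 5, leaving 0 unmatched; no matching can do better.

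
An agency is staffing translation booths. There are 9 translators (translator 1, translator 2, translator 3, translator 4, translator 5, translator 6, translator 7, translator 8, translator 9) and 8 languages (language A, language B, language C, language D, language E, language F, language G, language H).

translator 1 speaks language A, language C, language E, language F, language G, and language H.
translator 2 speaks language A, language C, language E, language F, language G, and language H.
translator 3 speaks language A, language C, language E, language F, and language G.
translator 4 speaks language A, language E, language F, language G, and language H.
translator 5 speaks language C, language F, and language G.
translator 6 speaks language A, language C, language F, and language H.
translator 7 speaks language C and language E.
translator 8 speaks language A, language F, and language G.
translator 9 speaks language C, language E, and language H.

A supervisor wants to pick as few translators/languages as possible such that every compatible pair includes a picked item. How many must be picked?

The 6 edges translator 1–language H, translator 2–language C, translator 3–language E, translator 4–language A, translator 5–language G, translator 6–language F form a matching, so any vertex cover needs at least 6 vertices (one per matched edge).
Conversely {language A, language C, language E, language F, language G, language H} meets every edge and has exactly 6 vertices, so 6 is optimal.

6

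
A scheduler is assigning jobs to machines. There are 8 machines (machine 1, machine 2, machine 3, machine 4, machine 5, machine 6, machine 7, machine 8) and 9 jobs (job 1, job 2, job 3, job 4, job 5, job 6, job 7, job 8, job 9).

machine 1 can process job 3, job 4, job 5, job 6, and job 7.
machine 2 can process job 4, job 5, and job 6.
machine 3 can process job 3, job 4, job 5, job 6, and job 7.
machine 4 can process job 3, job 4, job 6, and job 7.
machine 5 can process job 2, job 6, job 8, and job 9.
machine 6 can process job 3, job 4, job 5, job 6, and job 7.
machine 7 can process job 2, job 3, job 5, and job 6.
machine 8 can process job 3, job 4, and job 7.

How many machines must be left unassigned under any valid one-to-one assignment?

One maximum matching: machine 1–job 4, machine 2–job 6, machine 3–job 7, machine 4–job 3, machine 5–job 9, machine 6–job 5, machine 7–job 2.
The set {machine 1, machine 2, machine 3, machine 4, machine 6, machine 8} has only 5 neighbours ({job 3, job 4, job 5, job 6, job 7}), so by Hall's theorem at most 7 of the 8 machines can be matched.
That matches 7 of the 8, leaving 1 unmatched; no matching can do better.

1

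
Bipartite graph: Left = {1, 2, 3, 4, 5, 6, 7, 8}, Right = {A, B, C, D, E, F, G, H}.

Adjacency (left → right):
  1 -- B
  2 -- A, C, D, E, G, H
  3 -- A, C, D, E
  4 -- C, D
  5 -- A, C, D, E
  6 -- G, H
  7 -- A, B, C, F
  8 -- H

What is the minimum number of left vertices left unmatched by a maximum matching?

A valid assignment of size 8: 1–B, 2–A, 3–C, 4–D, 5–E, 6–G, 7–F, 8–H.
All 8 left vertices are matched, so no larger matching exists.
That matches 8 of the 8, leaving 0 unmatched; no matching can do better.

0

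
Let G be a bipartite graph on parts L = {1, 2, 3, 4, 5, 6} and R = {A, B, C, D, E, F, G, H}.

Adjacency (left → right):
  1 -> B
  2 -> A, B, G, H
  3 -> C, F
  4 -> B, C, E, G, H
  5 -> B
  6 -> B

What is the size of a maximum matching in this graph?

4

One maximum matching: 1-B, 2-H, 3-F, 4-G.
The set {1, 5, 6} has only 1 neighbour ({B}), so by Hall's theorem at most 4 of the 6 left vertices can be matched.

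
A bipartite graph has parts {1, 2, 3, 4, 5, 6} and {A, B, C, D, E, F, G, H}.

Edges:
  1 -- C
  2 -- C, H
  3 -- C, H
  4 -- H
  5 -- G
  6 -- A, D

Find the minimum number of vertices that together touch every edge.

A maximum matching has 4 edges (e.g. 1–C, 2–H, 5–G, 6–D).
By König's theorem the minimum vertex cover has the same size. One such cover is {5, 6, C, H}.

4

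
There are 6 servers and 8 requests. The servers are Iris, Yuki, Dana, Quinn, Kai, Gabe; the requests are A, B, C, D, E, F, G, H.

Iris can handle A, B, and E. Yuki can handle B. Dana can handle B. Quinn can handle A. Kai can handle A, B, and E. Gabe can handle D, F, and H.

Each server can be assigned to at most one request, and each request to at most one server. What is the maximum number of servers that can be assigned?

4

A valid assignment of size 4: Iris-E, Yuki-B, Quinn-A, Gabe-F.
The set {Iris, Yuki, Dana, Quinn, Kai} has only 3 neighbours ({A, B, E}), so by Hall's theorem at most 4 of the 6 servers can be matched.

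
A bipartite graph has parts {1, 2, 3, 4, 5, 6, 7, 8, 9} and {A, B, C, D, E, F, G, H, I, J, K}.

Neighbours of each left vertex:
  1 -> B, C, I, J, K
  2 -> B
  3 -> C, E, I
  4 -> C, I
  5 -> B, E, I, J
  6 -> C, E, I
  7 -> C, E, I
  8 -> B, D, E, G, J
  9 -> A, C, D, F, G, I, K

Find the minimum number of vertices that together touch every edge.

A maximum matching has 8 edges (e.g. 1–K, 2–B, 3–C, 4–I, 5–J, 6–E, 8–D, 9–G).
By König's theorem the minimum vertex cover has the same size. One such cover is {1, 2, 5, 8, 9, C, E, I}.

8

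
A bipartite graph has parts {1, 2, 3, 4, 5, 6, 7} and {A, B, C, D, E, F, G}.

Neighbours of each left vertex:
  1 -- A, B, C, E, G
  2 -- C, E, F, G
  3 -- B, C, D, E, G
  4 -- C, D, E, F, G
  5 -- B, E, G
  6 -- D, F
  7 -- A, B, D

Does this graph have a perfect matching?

Yes

A valid assignment of size 7: 1-A, 2-C, 3-G, 4-F, 5-E, 6-D, 7-B.
Every left vertex is matched, so this is a perfect matching.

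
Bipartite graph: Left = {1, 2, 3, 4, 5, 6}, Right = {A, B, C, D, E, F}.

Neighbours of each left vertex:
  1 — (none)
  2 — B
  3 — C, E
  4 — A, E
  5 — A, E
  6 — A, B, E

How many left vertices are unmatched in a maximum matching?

One maximum matching: 2-B, 3-C, 4-A, 5-E.
The set {1, 2, 4, 5, 6} has only 3 neighbours ({A, B, E}), so by Hall's theorem at most 4 of the 6 left vertices can be matched.
That matches 4 of the 6, leaving 2 unmatched; no matching can do better.

2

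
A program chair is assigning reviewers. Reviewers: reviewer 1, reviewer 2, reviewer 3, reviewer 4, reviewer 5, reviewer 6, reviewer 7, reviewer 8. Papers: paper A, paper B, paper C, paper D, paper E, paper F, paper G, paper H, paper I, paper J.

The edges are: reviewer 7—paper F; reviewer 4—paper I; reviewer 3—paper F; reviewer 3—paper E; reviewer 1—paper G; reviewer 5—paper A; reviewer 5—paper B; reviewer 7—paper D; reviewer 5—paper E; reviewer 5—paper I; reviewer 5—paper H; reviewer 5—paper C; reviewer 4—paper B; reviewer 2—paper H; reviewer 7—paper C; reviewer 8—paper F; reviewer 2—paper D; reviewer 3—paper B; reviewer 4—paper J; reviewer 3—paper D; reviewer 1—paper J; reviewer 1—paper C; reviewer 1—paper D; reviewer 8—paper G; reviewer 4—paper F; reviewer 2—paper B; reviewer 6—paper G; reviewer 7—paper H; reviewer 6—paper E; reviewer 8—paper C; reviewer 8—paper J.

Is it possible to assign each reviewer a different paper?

One maximum matching: reviewer 1-paper J, reviewer 2-paper D, reviewer 3-paper E, reviewer 4-paper B, reviewer 5-paper I, reviewer 6-paper G, reviewer 7-paper H, reviewer 8-paper C.
All 8 reviewers are covered.

Yes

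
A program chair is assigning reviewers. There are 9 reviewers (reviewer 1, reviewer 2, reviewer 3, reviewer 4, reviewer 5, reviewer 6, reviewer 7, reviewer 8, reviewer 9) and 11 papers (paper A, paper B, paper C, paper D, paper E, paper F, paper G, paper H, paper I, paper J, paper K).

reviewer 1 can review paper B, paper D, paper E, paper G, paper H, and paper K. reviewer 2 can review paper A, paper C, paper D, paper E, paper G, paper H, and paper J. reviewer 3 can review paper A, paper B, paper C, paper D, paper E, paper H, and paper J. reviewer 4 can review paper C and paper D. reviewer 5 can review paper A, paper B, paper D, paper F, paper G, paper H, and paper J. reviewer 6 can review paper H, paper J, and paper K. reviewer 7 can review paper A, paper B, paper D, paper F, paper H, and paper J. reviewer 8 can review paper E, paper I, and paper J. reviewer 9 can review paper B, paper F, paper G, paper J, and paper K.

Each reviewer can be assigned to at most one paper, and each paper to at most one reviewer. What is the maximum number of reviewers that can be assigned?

9

A valid assignment of size 9: reviewer 1→paper B, reviewer 2→paper G, reviewer 3→paper C, reviewer 4→paper D, reviewer 5→paper F, reviewer 6→paper H, reviewer 7→paper J, reviewer 8→paper I, reviewer 9→paper K.
This saturates every reviewer, so 9 is the maximum.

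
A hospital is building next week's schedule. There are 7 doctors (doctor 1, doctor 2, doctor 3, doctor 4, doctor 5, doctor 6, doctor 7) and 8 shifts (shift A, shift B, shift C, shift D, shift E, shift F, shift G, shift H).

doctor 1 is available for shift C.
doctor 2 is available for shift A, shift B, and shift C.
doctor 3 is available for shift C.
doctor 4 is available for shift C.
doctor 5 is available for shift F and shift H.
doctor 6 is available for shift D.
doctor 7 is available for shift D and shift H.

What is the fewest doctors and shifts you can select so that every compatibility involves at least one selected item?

5

The 5 edges doctor 1–shift C, doctor 2–shift A, doctor 5–shift F, doctor 6–shift D, doctor 7–shift H form a matching, so any vertex cover needs at least 5 vertices (one per matched edge).
Conversely {doctor 2, doctor 5, doctor 6, doctor 7, shift C} meets every edge and has exactly 5 vertices, so 5 is optimal.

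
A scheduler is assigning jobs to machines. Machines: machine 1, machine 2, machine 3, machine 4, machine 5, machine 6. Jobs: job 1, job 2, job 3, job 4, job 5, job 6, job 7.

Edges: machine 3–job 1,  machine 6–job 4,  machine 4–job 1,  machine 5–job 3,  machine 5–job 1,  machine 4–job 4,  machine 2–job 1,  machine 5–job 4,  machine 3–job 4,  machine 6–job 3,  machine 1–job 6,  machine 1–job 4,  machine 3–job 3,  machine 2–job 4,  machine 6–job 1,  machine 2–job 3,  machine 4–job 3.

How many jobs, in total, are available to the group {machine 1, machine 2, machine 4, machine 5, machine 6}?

The union of neighbours of {machine 1, machine 2, machine 4, machine 5, machine 6} is {job 1, job 3, job 4, job 6}, which has 4 elements.
Since |N(S)| = 4 < |S| = 5, Hall's condition fails for this subset.

4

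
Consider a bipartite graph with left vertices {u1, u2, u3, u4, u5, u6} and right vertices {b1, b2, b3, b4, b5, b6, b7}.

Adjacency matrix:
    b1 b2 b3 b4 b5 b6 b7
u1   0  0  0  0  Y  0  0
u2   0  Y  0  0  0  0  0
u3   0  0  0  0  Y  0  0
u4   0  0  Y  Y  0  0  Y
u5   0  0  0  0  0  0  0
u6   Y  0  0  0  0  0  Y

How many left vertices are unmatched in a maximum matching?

2

For example, pair u1–b5, u2–b2, u4–b3, u6–b7.
The set {u1, u3, u5} has only 1 neighbour ({b5}), so by Hall's theorem at most 4 of the 6 left vertices can be matched.
That matches 4 of the 6, leaving 2 unmatched; no matching can do better.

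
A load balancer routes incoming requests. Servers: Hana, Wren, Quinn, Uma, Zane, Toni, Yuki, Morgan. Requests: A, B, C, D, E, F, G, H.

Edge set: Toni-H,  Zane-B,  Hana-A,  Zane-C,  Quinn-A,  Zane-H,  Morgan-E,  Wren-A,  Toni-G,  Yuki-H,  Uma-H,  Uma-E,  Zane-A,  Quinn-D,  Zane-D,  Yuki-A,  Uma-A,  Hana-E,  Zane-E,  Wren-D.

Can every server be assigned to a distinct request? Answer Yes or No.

No

The set {Hana, Wren, Quinn, Uma, Yuki, Morgan} has only 4 neighbours ({A, D, E, H}), so by Hall's theorem at most 6 of the 8 servers can be matched.
Hence no matching covers every server.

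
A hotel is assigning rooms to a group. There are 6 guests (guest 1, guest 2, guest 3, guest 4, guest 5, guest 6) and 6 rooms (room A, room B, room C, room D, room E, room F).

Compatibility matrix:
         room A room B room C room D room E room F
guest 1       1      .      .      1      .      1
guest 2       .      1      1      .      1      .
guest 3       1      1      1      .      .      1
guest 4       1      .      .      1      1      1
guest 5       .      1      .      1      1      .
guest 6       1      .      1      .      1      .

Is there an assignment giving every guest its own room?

One maximum matching: guest 1-room A, guest 2-room C, guest 3-room F, guest 4-room D, guest 5-room B, guest 6-room E.
Every guest is matched, so this is a perfect matching.

Yes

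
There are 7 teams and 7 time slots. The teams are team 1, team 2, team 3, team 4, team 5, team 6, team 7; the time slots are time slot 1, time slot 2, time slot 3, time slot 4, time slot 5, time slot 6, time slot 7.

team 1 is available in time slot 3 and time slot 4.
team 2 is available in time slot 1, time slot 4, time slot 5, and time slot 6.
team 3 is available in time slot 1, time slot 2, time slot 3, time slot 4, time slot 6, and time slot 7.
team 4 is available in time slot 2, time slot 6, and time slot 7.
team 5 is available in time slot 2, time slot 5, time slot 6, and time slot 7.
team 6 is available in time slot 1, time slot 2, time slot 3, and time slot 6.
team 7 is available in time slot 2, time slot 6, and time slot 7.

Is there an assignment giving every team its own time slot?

Yes

One maximum matching: team 1–time slot 4, team 2–time slot 5, team 3–time slot 1, team 4–time slot 6, team 5–time slot 7, team 6–time slot 3, team 7–time slot 2.
Every team is matched, so this is a perfect matching.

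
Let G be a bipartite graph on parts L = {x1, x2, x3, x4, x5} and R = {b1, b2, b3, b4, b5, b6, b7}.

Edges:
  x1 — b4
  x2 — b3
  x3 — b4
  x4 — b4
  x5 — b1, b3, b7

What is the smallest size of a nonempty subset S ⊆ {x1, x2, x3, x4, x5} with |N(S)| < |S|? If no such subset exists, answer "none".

2

Take S = {x1, x3}. Its neighbourhood is {b4}, so |N(S)| = 1 < |S| = 2.
No single vertex violates Hall's condition since each has at least one neighbour, so 2 is the minimum.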